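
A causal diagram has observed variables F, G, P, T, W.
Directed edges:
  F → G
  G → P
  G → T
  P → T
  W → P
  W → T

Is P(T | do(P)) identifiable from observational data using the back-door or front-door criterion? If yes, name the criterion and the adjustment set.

P(T|do(P)): backdoor, adjust for {G, W}.

desc(P)\{P}={T}; candidates ⊆ {F,G,W}.
size 0: {}; under {} P still reaches {F,G,T,W} ∋ T.
size 1: {F}, {G}, {W}; under {F} P still reaches {G,T,W} ∋ T.
{G,W}: P⊥T given {G,W} in G with P→· removed — back-door holds.
P(T|do(P)) = Σ_{G,W} P(T|P,G,W)·P(G,W).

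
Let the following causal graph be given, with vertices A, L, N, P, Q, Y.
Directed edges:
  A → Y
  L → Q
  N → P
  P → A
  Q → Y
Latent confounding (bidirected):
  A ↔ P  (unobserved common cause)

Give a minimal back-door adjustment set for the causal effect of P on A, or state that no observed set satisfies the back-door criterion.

desc(P)\{P}={A,Y}; candidates ⊆ {L,N,Q}.
P↔A: latent back-door arc(s) into P.
size 0: {}; under {} P still reaches {A,N,Y} ∋ A.
size 1: {L}, {N}, {Q}; under {L} P still reaches {A,N,Y} ∋ A.
size 2: {L,N}, {L,Q}, {N,Q}; under {L,N} P still reaches {A,Y} ∋ A.
P↔A cannot be blocked by any observed set — no back-door set.

P→A: no observed back-door set.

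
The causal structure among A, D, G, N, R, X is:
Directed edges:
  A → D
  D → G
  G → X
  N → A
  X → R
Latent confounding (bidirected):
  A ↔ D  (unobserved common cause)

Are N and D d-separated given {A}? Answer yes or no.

Bayes-Ball from N | {A} reaches {D,G,R,X}.
D ∈ reach(N|{A}) ⇒ N ⊥̸ D | {A}.

No — N and D are d-connected given {A}.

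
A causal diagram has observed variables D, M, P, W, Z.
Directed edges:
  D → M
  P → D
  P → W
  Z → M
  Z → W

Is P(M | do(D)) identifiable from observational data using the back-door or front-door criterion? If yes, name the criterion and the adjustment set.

desc(D)\{D}={M}; candidates ⊆ {P,W,Z}.
∅: D⊥M given ∅ in G with D→· removed — back-door holds.
P(M|do(D)) = P(M|D) — no adjustment needed.

P(M|do(D)): backdoor, adjust for ∅.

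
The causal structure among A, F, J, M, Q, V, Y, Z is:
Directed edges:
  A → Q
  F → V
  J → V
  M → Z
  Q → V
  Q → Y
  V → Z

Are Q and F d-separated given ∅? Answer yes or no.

Yes — Q ⊥ F | ∅.

Bayes-Ball from Q | ∅ reaches {A,V,Y,Z}.
F ∉ reach(Q|∅) ⇒ Q ⊥ F | ∅.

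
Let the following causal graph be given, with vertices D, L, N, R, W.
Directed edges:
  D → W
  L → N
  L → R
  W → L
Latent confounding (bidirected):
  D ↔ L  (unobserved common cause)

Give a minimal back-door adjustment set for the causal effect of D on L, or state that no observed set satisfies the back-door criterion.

desc(D)\{D}={L,N,R,W}; candidates ⊆ {—}.
D↔L: latent back-door arc(s) into D.
size 0: {}; under {} D still reaches {L,N,R} ∋ L.
D↔L cannot be blocked by any observed set — no back-door set.

D→L: no observed back-door set.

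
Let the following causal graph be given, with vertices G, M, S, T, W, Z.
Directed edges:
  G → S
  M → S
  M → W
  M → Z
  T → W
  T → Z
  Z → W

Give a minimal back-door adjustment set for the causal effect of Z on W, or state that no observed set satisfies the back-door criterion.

Z→W: minimal back-door set {M, T}.

desc(Z)\{Z}={W}; candidates ⊆ {G,M,S,T}.
size 0: {}; under {} Z still reaches {M,S,T,W} ∋ W.
size 1: {G}, {M}, {S} …(+1); under {G} Z still reaches {M,S,T,W} ∋ W.
{M,T}: Z⊥W given {M,T} in G with Z→· removed — back-door holds.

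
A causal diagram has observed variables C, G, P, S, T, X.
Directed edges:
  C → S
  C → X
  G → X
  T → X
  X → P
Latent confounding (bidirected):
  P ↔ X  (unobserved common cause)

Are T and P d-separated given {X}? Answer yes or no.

No — T and P are d-connected given {X}.

Bayes-Ball from T | {X} reaches {C,G,P,S}.
P ∈ reach(T|{X}) ⇒ T ⊥̸ P | {X}.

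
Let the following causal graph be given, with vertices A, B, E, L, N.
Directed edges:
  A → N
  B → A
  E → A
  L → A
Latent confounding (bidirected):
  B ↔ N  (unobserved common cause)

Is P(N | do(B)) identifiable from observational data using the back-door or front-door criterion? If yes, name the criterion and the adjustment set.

desc(B)\{B}={A,N}; candidates ⊆ {E,L}.
B↔N: latent back-door arc(s) into B.
size 0: {}; under {} B still reaches {N} ∋ N.
size 1: {E}, {L}; under {E} B still reaches {N} ∋ N.
size 2: {E,L}; under {E,L} B still reaches {N} ∋ N.
B↔N cannot be blocked by any observed set — no back-door set.
{A}: (i) intercepts every directed B→N path; (ii) no back-door B→{A}; (iii) {B} blocks every back-door {A}→N. Front-door holds.
P(N|do(B)) = Σ_{A} P(A|B) Σ_{B'} P(N|A,B')P(B').

P(N|do(B)): frontdoor, adjust for {A}.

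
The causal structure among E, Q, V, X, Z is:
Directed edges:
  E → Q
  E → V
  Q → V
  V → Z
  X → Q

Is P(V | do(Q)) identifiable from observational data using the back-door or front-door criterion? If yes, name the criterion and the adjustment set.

desc(Q)\{Q}={V,Z}; candidates ⊆ {E,X}.
size 0: {}; under {} Q still reaches {E,V,X,Z} ∋ V.
{E}: Q⊥V given {E} in G with Q→· removed — back-door holds.
P(V|do(Q)) = Σ_{E} P(V|Q,E)·P(E).

P(V|do(Q)): backdoor, adjust for {E}.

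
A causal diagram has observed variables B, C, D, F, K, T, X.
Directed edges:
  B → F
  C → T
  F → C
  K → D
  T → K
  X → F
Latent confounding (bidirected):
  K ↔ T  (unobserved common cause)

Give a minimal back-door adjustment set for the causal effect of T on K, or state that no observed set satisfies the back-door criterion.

desc(T)\{T}={D,K}; candidates ⊆ {B,C,F,X}.
T↔K: latent back-door arc(s) into T.
size 0: {}; under {} T still reaches {B,C,D,F,K,X} ∋ K.
size 1: {B}, {C}, {F} …(+1); under {B} T still reaches {C,D,F,K,X} ∋ K.
size 2: {B,C}, {B,F}, {B,X} …(+3); under {B,C} T still reaches {D,K} ∋ K.
T↔K cannot be blocked by any observed set — no back-door set.

T→K: no observed back-door set.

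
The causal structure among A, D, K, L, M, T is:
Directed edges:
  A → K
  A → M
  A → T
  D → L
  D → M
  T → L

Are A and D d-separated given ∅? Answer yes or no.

Yes — A ⊥ D | ∅.

Bayes-Ball from A | ∅ reaches {K,L,M,T}.
D ∉ reach(A|∅) ⇒ A ⊥ D | ∅.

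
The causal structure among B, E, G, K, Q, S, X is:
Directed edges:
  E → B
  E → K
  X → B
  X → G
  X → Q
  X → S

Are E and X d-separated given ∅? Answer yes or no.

Yes — E ⊥ X | ∅.

Bayes-Ball from E | ∅ reaches {B,K}.
X ∉ reach(E|∅) ⇒ E ⊥ X | ∅.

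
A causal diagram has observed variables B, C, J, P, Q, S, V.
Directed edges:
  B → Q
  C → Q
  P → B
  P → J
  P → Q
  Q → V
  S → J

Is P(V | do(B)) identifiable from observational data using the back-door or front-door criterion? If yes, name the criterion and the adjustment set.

desc(B)\{B}={Q,V}; candidates ⊆ {C,J,P,S}.
size 0: {}; under {} B still reaches {J,P,Q,V} ∋ V.
{P}: B⊥V given {P} in G with B→· removed — back-door holds.
P(V|do(B)) = Σ_{P} P(V|B,P)·P(P).

P(V|do(B)): backdoor, adjust for {P}.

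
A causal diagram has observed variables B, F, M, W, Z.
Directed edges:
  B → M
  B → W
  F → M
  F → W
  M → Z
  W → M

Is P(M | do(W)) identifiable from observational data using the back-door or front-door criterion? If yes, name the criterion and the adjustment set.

desc(W)\{W}={M,Z}; candidates ⊆ {B,F}.
size 0: {}; under {} W still reaches {B,F,M,Z} ∋ M.
size 1: {B}, {F}; under {B} W still reaches {F,M,Z} ∋ M.
{B,F}: W⊥M given {B,F} in G with W→· removed — back-door holds.
P(M|do(W)) = Σ_{B,F} P(M|W,B,F)·P(B,F).

P(M|do(W)): backdoor, adjust for {B, F}.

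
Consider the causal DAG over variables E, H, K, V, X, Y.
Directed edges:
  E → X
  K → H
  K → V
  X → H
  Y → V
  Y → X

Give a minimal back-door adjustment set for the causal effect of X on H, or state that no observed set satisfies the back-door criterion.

X→H: minimal back-door set ∅.

desc(X)\{X}={H}; candidates ⊆ {E,K,V,Y}.
∅: X⊥H given ∅ in G with X→· removed — back-door holds.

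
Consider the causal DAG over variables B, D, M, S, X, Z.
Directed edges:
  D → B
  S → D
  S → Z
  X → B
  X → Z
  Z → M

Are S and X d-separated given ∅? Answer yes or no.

Bayes-Ball from S | ∅ reaches {B,D,M,Z}.
X ∉ reach(S|∅) ⇒ S ⊥ X | ∅.

Yes — S ⊥ X | ∅.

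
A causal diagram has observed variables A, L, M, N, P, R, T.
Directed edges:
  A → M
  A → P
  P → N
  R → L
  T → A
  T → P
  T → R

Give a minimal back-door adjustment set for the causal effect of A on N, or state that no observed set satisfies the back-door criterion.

A→N: minimal back-door set {T}.

desc(A)\{A}={M,N,P}; candidates ⊆ {L,R,T}.
size 0: {}; under {} A still reaches {L,N,P,R,T} ∋ N.
{T}: A⊥N given {T} in G with A→· removed — back-door holds.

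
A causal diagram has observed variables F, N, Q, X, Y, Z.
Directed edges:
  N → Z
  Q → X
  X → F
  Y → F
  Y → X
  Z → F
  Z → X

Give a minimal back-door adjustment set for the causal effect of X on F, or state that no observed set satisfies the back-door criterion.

desc(X)\{X}={F}; candidates ⊆ {N,Q,Y,Z}.
size 0: {}; under {} X still reaches {F,N,Q,Y,Z} ∋ F.
size 1: {N}, {Q}, {Y} …(+1); under {N} X still reaches {F,Q,Y,Z} ∋ F.
{Y,Z}: X⊥F given {Y,Z} in G with X→· removed — back-door holds.

X→F: minimal back-door set {Y, Z}.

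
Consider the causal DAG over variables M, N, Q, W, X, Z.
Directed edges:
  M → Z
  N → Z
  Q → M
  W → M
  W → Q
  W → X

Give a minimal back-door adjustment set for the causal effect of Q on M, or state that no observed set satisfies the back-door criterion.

desc(Q)\{Q}={M,Z}; candidates ⊆ {N,W,X}.
size 0: {}; under {} Q still reaches {M,W,X,Z} ∋ M.
{W}: Q⊥M given {W} in G with Q→· removed — back-door holds.

Q→M: minimal back-door set {W}.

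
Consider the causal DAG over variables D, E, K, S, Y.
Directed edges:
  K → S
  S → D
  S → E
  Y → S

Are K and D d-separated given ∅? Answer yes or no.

No — K and D are d-connected given ∅.

Bayes-Ball from K | ∅ reaches {D,E,S}.
D ∈ reach(K|∅) ⇒ K ⊥̸ D | ∅.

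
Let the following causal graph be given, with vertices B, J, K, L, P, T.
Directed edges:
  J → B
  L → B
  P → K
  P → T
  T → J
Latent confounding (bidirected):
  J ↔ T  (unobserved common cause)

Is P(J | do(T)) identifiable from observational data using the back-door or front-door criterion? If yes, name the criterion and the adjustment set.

desc(T)\{T}={B,J}; candidates ⊆ {K,L,P}.
T↔J: latent back-door arc(s) into T.
size 0: {}; under {} T still reaches {B,J,K,P} ∋ J.
size 1: {K}, {L}, {P}; under {K} T still reaches {B,J,P} ∋ J.
size 2: {K,L}, {K,P}, {L,P}; under {K,L} T still reaches {B,J,P} ∋ J.
T↔J cannot be blocked by any observed set — no back-door set.
No mediator lies on a directed T→…→J path.
Neither criterion identifies P(J|do(T)) in this graph.

P(J|do(T)): not identifiable (no BD/FD set).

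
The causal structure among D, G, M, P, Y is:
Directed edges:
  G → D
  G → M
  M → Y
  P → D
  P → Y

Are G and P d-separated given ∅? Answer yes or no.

Bayes-Ball from G | ∅ reaches {D,M,Y}.
P ∉ reach(G|∅) ⇒ G ⊥ P | ∅.

Yes — G ⊥ P | ∅.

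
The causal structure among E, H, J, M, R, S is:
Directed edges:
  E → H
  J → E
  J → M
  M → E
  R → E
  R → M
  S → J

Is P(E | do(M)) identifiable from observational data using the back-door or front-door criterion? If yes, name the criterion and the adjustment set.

desc(M)\{M}={E,H}; candidates ⊆ {J,R,S}.
size 0: {}; under {} M still reaches {E,H,J,R,S} ∋ E.
size 1: {J}, {R}, {S}; under {J} M still reaches {E,H,R} ∋ E.
{J,R}: M⊥E given {J,R} in G with M→· removed — back-door holds.
P(E|do(M)) = Σ_{J,R} P(E|M,J,R)·P(J,R).

P(E|do(M)): backdoor, adjust for {J, R}.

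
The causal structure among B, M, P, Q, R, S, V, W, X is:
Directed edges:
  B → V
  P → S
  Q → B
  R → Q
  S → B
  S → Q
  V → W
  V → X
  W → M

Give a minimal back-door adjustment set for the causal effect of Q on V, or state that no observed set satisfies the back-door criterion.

desc(Q)\{Q}={B,M,V,W,X}; candidates ⊆ {P,R,S}.
size 0: {}; under {} Q still reaches {B,M,P,R,S,V,W,X} ∋ V.
{S}: Q⊥V given {S} in G with Q→· removed — back-door holds.

Q→V: minimal back-door set {S}.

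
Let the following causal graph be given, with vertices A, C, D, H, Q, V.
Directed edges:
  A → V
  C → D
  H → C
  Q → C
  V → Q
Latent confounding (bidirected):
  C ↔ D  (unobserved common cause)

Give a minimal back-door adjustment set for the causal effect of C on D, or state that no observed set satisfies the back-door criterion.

desc(C)\{C}={D}; candidates ⊆ {A,H,Q,V}.
C↔D: latent back-door arc(s) into C.
size 0: {}; under {} C still reaches {A,D,H,Q,V} ∋ D.
size 1: {A}, {H}, {Q} …(+1); under {A} C still reaches {D,H,Q,V} ∋ D.
size 2: {A,H}, {A,Q}, {A,V} …(+3); under {A,H} C still reaches {D,Q,V} ∋ D.
C↔D cannot be blocked by any observed set — no back-door set.

C→D: no observed back-door set.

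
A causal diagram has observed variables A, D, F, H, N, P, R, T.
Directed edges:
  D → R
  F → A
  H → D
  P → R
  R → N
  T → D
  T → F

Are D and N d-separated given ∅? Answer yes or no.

Bayes-Ball from D | ∅ reaches {A,F,H,N,R,T}.
N ∈ reach(D|∅) ⇒ D ⊥̸ N | ∅.

No — D and N are d-connected given ∅.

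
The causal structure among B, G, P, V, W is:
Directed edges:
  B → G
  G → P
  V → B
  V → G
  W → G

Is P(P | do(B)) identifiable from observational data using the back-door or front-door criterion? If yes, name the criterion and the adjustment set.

P(P|do(B)): backdoor, adjust for {V}.

desc(B)\{B}={G,P}; candidates ⊆ {V,W}.
size 0: {}; under {} B still reaches {G,P,V} ∋ P.
{V}: B⊥P given {V} in G with B→· removed — back-door holds.
P(P|do(B)) = Σ_{V} P(P|B,V)·P(V).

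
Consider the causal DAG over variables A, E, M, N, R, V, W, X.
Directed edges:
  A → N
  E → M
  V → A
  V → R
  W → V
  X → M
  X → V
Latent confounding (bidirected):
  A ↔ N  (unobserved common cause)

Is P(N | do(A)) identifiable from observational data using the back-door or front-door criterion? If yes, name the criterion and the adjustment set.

P(N|do(A)): not identifiable (no BD/FD set).

desc(A)\{A}={N}; candidates ⊆ {E,M,R,V,W,X}.
A↔N: latent back-door arc(s) into A.
size 0: {}; under {} A still reaches {M,N,R,V,W,X} ∋ N.
size 1: {E}, {M}, {R} …(+3); under {E} A still reaches {M,N,R,V,W,X} ∋ N.
size 2: {E,M}, {E,R}, {E,V} …(+12); under {E,M} A still reaches {N,R,V,W,X} ∋ N.
A↔N cannot be blocked by any observed set — no back-door set.
No mediator lies on a directed A→…→N path.
Neither criterion identifies P(N|do(A)) in this graph.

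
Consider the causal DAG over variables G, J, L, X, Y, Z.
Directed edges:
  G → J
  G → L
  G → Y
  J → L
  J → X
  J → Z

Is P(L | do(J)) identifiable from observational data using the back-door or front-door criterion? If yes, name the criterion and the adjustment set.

P(L|do(J)): backdoor, adjust for {G}.

desc(J)\{J}={L,X,Z}; candidates ⊆ {G,Y}.
size 0: {}; under {} J still reaches {G,L,Y} ∋ L.
{G}: J⊥L given {G} in G with J→· removed — back-door holds.
P(L|do(J)) = Σ_{G} P(L|J,G)·P(G).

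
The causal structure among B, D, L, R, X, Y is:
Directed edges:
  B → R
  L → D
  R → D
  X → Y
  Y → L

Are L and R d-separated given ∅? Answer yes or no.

Bayes-Ball from L | ∅ reaches {D,X,Y}.
R ∉ reach(L|∅) ⇒ L ⊥ R | ∅.

Yes — L ⊥ R | ∅.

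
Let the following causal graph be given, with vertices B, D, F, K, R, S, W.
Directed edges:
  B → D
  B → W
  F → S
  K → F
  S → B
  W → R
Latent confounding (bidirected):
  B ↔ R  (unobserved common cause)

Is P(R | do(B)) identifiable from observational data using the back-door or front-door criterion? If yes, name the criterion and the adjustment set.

P(R|do(B)): frontdoor, adjust for {W}.

desc(B)\{B}={D,R,W}; candidates ⊆ {F,K,S}.
B↔R: latent back-door arc(s) into B.
size 0: {}; under {} B still reaches {F,K,R,S} ∋ R.
size 1: {F}, {K}, {S}; under {F} B still reaches {R,S} ∋ R.
size 2: {F,K}, {F,S}, {K,S}; under {F,K} B still reaches {R,S} ∋ R.
B↔R cannot be blocked by any observed set — no back-door set.
{W}: (i) intercepts every directed B→R path; (ii) no back-door B→{W}; (iii) {B} blocks every back-door {W}→R. Front-door holds.
P(R|do(B)) = Σ_{W} P(W|B) Σ_{B'} P(R|W,B')P(B').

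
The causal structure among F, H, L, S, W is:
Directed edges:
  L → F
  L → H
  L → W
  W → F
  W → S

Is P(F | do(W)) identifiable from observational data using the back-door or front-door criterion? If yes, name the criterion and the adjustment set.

P(F|do(W)): backdoor, adjust for {L}.

desc(W)\{W}={F,S}; candidates ⊆ {H,L}.
size 0: {}; under {} W still reaches {F,H,L} ∋ F.
{L}: W⊥F given {L} in G with W→· removed — back-door holds.
P(F|do(W)) = Σ_{L} P(F|W,L)·P(L).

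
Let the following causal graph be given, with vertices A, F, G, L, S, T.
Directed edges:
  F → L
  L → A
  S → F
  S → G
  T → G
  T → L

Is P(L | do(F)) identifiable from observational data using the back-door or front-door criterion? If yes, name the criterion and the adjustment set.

P(L|do(F)): backdoor, adjust for ∅.

desc(F)\{F}={A,L}; candidates ⊆ {G,S,T}.
∅: F⊥L given ∅ in G with F→· removed — back-door holds.
P(L|do(F)) = P(L|F) — no adjustment needed.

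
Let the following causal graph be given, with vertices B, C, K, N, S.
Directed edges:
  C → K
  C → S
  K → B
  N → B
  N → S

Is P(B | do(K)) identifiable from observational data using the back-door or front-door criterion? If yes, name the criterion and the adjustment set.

desc(K)\{K}={B}; candidates ⊆ {C,N,S}.
∅: K⊥B given ∅ in G with K→· removed — back-door holds.
P(B|do(K)) = P(B|K) — no adjustment needed.

P(B|do(K)): backdoor, adjust for ∅.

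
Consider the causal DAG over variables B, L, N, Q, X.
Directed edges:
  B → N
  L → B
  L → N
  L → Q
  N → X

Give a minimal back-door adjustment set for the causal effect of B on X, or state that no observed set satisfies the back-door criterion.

desc(B)\{B}={N,X}; candidates ⊆ {L,Q}.
size 0: {}; under {} B still reaches {L,N,Q,X} ∋ X.
{L}: B⊥X given {L} in G with B→· removed — back-door holds.

B→X: minimal back-door set {L}.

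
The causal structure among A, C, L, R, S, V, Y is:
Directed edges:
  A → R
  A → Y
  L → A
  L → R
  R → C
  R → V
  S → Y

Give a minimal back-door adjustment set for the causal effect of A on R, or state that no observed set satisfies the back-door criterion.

desc(A)\{A}={C,R,V,Y}; candidates ⊆ {L,S}.
size 0: {}; under {} A still reaches {C,L,R,V} ∋ R.
{L}: A⊥R given {L} in G with A→· removed — back-door holds.

A→R: minimal back-door set {L}.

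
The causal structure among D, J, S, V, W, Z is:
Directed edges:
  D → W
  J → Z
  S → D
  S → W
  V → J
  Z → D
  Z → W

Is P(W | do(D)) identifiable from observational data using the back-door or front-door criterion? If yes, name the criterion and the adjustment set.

desc(D)\{D}={W}; candidates ⊆ {J,S,V,Z}.
size 0: {}; under {} D still reaches {J,S,V,W,Z} ∋ W.
size 1: {J}, {S}, {V} …(+1); under {J} D still reaches {S,W,Z} ∋ W.
{S,Z}: D⊥W given {S,Z} in G with D→· removed — back-door holds.
P(W|do(D)) = Σ_{S,Z} P(W|D,S,Z)·P(S,Z).

P(W|do(D)): backdoor, adjust for {S, Z}.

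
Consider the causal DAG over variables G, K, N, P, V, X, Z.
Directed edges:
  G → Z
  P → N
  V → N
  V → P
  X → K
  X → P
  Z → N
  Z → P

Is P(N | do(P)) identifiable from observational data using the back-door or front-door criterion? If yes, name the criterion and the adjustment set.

P(N|do(P)): backdoor, adjust for {V, Z}.

desc(P)\{P}={N}; candidates ⊆ {G,K,V,X,Z}.
size 0: {}; under {} P still reaches {G,K,N,V,X,Z} ∋ N.
size 1: {G}, {K}, {V} …(+2); under {G} P still reaches {K,N,V,X,Z} ∋ N.
{V,Z}: P⊥N given {V,Z} in G with P→· removed — back-door holds.
P(N|do(P)) = Σ_{V,Z} P(N|P,V,Z)·P(V,Z).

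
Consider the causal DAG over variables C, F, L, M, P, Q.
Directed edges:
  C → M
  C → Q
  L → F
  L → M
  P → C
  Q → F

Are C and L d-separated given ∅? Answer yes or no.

Bayes-Ball from C | ∅ reaches {F,M,P,Q}.
L ∉ reach(C|∅) ⇒ C ⊥ L | ∅.

Yes — C ⊥ L | ∅.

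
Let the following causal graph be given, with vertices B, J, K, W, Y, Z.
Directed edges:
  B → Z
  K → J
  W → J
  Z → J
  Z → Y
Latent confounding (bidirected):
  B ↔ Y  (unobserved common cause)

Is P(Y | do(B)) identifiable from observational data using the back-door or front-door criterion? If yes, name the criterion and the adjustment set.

P(Y|do(B)): frontdoor, adjust for {Z}.

desc(B)\{B}={J,Y,Z}; candidates ⊆ {K,W}.
B↔Y: latent back-door arc(s) into B.
size 0: {}; under {} B still reaches {Y} ∋ Y.
size 1: {K}, {W}; under {K} B still reaches {Y} ∋ Y.
size 2: {K,W}; under {K,W} B still reaches {Y} ∋ Y.
B↔Y cannot be blocked by any observed set — no back-door set.
{Z}: (i) intercepts every directed B→Y path; (ii) no back-door B→{Z}; (iii) {B} blocks every back-door {Z}→Y. Front-door holds.
P(Y|do(B)) = Σ_{Z} P(Z|B) Σ_{B'} P(Y|Z,B')P(B').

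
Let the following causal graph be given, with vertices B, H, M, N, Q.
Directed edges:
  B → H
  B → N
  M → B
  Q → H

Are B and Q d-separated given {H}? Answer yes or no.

No — B and Q are d-connected given {H}.

Bayes-Ball from B | {H} reaches {M,N,Q}.
Q ∈ reach(B|{H}) ⇒ B ⊥̸ Q | {H}.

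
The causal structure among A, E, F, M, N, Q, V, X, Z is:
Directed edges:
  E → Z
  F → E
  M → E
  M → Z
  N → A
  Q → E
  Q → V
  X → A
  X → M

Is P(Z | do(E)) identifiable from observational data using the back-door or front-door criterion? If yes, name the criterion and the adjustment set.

desc(E)\{E}={Z}; candidates ⊆ {A,F,M,N,Q,V,X}.
size 0: {}; under {} E still reaches {A,F,M,Q,V,X,Z} ∋ Z.
{M}: E⊥Z given {M} in G with E→· removed — back-door holds.
P(Z|do(E)) = Σ_{M} P(Z|E,M)·P(M).

P(Z|do(E)): backdoor, adjust for {M}.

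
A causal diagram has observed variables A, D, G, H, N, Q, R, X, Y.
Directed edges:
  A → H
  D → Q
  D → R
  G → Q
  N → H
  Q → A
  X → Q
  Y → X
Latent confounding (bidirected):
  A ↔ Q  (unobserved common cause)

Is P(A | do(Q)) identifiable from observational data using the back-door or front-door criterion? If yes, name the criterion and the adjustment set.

P(A|do(Q)): not identifiable (no BD/FD set).

desc(Q)\{Q}={A,H}; candidates ⊆ {D,G,N,R,X,Y}.
Q↔A: latent back-door arc(s) into Q.
size 0: {}; under {} Q still reaches {A,D,G,H,R,X,Y} ∋ A.
size 1: {D}, {G}, {N} …(+3); under {D} Q still reaches {A,G,H,X,Y} ∋ A.
size 2: {D,G}, {D,N}, {D,R} …(+12); under {D,G} Q still reaches {A,H,X,Y} ∋ A.
Q↔A cannot be blocked by any observed set — no back-door set.
No mediator lies on a directed Q→…→A path.
Neither criterion identifies P(A|do(Q)) in this graph.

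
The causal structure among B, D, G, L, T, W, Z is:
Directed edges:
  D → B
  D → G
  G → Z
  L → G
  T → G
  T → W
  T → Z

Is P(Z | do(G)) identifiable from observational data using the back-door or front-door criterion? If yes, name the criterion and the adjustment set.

P(Z|do(G)): backdoor, adjust for {T}.

desc(G)\{G}={Z}; candidates ⊆ {B,D,L,T,W}.
size 0: {}; under {} G still reaches {B,D,L,T,W,Z} ∋ Z.
{T}: G⊥Z given {T} in G with G→· removed — back-door holds.
P(Z|do(G)) = Σ_{T} P(Z|G,T)·P(T).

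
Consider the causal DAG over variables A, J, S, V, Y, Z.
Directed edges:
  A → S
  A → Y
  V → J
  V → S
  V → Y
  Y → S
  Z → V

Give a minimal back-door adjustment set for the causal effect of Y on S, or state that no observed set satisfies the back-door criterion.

Y→S: minimal back-door set {A, V}.

desc(Y)\{Y}={S}; candidates ⊆ {A,J,V,Z}.
size 0: {}; under {} Y still reaches {A,J,S,V,Z} ∋ S.
size 1: {A}, {J}, {V} …(+1); under {A} Y still reaches {J,S,V,Z} ∋ S.
{A,V}: Y⊥S given {A,V} in G with Y→· removed — back-door holds.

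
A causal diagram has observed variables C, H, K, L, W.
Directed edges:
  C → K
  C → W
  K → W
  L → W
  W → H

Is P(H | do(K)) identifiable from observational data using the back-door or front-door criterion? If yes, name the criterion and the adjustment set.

P(H|do(K)): backdoor, adjust for {C}.

desc(K)\{K}={H,W}; candidates ⊆ {C,L}.
size 0: {}; under {} K still reaches {C,H,W} ∋ H.
{C}: K⊥H given {C} in G with K→· removed — back-door holds.
P(H|do(K)) = Σ_{C} P(H|K,C)·P(C).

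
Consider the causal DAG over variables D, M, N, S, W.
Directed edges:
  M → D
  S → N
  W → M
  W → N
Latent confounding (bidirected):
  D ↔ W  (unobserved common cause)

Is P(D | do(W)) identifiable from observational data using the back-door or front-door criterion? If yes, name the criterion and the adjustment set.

desc(W)\{W}={D,M,N}; candidates ⊆ {S}.
W↔D: latent back-door arc(s) into W.
size 0: {}; under {} W still reaches {D} ∋ D.
size 1: {S}; under {S} W still reaches {D} ∋ D.
W↔D cannot be blocked by any observed set — no back-door set.
{M}: (i) intercepts every directed W→D path; (ii) no back-door W→{M}; (iii) {W} blocks every back-door {M}→D. Front-door holds.
P(D|do(W)) = Σ_{M} P(M|W) Σ_{W'} P(D|M,W')P(W').

P(D|do(W)): frontdoor, adjust for {M}.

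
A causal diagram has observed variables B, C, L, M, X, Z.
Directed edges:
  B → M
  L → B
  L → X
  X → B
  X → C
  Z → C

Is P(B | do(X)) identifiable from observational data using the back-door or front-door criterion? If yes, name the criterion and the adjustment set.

P(B|do(X)): backdoor, adjust for {L}.

desc(X)\{X}={B,C,M}; candidates ⊆ {L,Z}.
size 0: {}; under {} X still reaches {B,L,M} ∋ B.
{L}: X⊥B given {L} in G with X→· removed — back-door holds.
P(B|do(X)) = Σ_{L} P(B|X,L)·P(L).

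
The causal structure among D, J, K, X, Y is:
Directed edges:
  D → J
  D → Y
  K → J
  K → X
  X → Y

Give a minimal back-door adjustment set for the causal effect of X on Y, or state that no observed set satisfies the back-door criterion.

X→Y: minimal back-door set ∅.

desc(X)\{X}={Y}; candidates ⊆ {D,J,K}.
∅: X⊥Y given ∅ in G with X→· removed — back-door holds.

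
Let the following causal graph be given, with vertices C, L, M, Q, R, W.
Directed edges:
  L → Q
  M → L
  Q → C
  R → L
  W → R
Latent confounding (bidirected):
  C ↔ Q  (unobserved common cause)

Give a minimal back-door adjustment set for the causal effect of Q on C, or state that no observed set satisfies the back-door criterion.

desc(Q)\{Q}={C}; candidates ⊆ {L,M,R,W}.
Q↔C: latent back-door arc(s) into Q.
size 0: {}; under {} Q still reaches {C,L,M,R,W} ∋ C.
size 1: {L}, {M}, {R} …(+1); under {L} Q still reaches {C} ∋ C.
size 2: {L,M}, {L,R}, {L,W} …(+3); under {L,M} Q still reaches {C} ∋ C.
Q↔C cannot be blocked by any observed set — no back-door set.

Q→C: no observed back-door set.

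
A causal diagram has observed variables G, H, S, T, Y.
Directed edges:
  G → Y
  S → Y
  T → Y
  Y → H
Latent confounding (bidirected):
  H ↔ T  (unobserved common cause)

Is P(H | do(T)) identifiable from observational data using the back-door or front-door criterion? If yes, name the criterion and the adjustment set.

P(H|do(T)): frontdoor, adjust for {Y}.

desc(T)\{T}={H,Y}; candidates ⊆ {G,S}.
T↔H: latent back-door arc(s) into T.
size 0: {}; under {} T still reaches {H} ∋ H.
size 1: {G}, {S}; under {G} T still reaches {H} ∋ H.
size 2: {G,S}; under {G,S} T still reaches {H} ∋ H.
T↔H cannot be blocked by any observed set — no back-door set.
{Y}: (i) intercepts every directed T→H path; (ii) no back-door T→{Y}; (iii) {T} blocks every back-door {Y}→H. Front-door holds.
P(H|do(T)) = Σ_{Y} P(Y|T) Σ_{T'} P(H|Y,T')P(T').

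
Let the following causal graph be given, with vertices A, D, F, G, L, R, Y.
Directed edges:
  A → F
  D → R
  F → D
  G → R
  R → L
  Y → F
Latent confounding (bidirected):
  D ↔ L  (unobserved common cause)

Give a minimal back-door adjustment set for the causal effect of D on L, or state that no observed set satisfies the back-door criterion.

D→L: no observed back-door set.

desc(D)\{D}={L,R}; candidates ⊆ {A,F,G,Y}.
D↔L: latent back-door arc(s) into D.
size 0: {}; under {} D still reaches {A,F,L,Y} ∋ L.
size 1: {A}, {F}, {G} …(+1); under {A} D still reaches {F,L,Y} ∋ L.
size 2: {A,F}, {A,G}, {A,Y} …(+3); under {A,F} D still reaches {L} ∋ L.
D↔L cannot be blocked by any observed set — no back-door set.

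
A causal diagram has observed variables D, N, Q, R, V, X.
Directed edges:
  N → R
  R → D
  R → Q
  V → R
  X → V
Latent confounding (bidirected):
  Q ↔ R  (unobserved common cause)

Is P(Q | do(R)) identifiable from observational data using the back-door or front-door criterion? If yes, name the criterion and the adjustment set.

P(Q|do(R)): not identifiable (no BD/FD set).

desc(R)\{R}={D,Q}; candidates ⊆ {N,V,X}.
R↔Q: latent back-door arc(s) into R.
size 0: {}; under {} R still reaches {N,Q,V,X} ∋ Q.
size 1: {N}, {V}, {X}; under {N} R still reaches {Q,V,X} ∋ Q.
size 2: {N,V}, {N,X}, {V,X}; under {N,V} R still reaches {Q} ∋ Q.
R↔Q cannot be blocked by any observed set — no back-door set.
No mediator lies on a directed R→…→Q path.
Neither criterion identifies P(Q|do(R)) in this graph.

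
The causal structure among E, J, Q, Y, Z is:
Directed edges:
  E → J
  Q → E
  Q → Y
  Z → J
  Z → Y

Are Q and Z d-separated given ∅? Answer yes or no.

Bayes-Ball from Q | ∅ reaches {E,J,Y}.
Z ∉ reach(Q|∅) ⇒ Q ⊥ Z | ∅.

Yes — Q ⊥ Z | ∅.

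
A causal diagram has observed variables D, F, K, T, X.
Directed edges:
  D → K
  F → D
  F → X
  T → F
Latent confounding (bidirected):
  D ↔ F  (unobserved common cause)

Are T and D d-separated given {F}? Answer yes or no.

Bayes-Ball from T | {F} reaches {D,K}.
D ∈ reach(T|{F}) ⇒ T ⊥̸ D | {F}.

No — T and D are d-connected given {F}.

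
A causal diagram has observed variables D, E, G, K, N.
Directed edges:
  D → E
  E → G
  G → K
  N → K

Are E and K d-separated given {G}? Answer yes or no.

Yes — E ⊥ K | {G}.

Bayes-Ball from E | {G} reaches {D}.
K ∉ reach(E|{G}) ⇒ E ⊥ K | {G}.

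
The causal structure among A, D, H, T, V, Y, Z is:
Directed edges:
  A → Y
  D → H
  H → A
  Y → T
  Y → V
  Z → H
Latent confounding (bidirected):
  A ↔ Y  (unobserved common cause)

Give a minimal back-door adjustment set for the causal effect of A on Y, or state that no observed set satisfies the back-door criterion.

desc(A)\{A}={T,V,Y}; candidates ⊆ {D,H,Z}.
A↔Y: latent back-door arc(s) into A.
size 0: {}; under {} A still reaches {D,H,T,V,Y,Z} ∋ Y.
size 1: {D}, {H}, {Z}; under {D} A still reaches {H,T,V,Y,Z} ∋ Y.
size 2: {D,H}, {D,Z}, {H,Z}; under {D,H} A still reaches {T,V,Y} ∋ Y.
A↔Y cannot be blocked by any observed set — no back-door set.

A→Y: no observed back-door set.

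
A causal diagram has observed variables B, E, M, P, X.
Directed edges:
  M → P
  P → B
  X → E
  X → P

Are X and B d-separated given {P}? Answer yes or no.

Yes — X ⊥ B | {P}.

Bayes-Ball from X | {P} reaches {E,M}.
B ∉ reach(X|{P}) ⇒ X ⊥ B | {P}.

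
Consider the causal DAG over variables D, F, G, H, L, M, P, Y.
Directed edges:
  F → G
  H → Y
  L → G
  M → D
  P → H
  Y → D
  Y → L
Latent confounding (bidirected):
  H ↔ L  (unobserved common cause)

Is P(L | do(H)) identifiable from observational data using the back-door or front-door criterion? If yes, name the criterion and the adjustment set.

P(L|do(H)): frontdoor, adjust for {Y}.

desc(H)\{H}={D,G,L,Y}; candidates ⊆ {F,M,P}.
H↔L: latent back-door arc(s) into H.
size 0: {}; under {} H still reaches {G,L,P} ∋ L.
size 1: {F}, {M}, {P}; under {F} H still reaches {G,L,P} ∋ L.
size 2: {F,M}, {F,P}, {M,P}; under {F,M} H still reaches {G,L,P} ∋ L.
H↔L cannot be blocked by any observed set — no back-door set.
{Y}: (i) intercepts every directed H→L path; (ii) no back-door H→{Y}; (iii) {H} blocks every back-door {Y}→L. Front-door holds.
P(L|do(H)) = Σ_{Y} P(Y|H) Σ_{H'} P(L|Y,H')P(H').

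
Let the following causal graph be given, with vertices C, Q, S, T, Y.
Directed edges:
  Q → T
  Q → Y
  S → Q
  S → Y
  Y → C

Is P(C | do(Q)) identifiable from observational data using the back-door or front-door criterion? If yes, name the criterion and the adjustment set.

desc(Q)\{Q}={C,T,Y}; candidates ⊆ {S}.
size 0: {}; under {} Q still reaches {C,S,Y} ∋ C.
{S}: Q⊥C given {S} in G with Q→· removed — back-door holds.
P(C|do(Q)) = Σ_{S} P(C|Q,S)·P(S).

P(C|do(Q)): backdoor, adjust for {S}.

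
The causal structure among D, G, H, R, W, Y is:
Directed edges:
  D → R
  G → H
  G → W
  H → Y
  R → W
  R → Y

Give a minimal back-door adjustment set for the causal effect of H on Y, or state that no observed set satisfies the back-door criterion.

desc(H)\{H}={Y}; candidates ⊆ {D,G,R,W}.
∅: H⊥Y given ∅ in G with H→· removed — back-door holds.

H→Y: minimal back-door set ∅.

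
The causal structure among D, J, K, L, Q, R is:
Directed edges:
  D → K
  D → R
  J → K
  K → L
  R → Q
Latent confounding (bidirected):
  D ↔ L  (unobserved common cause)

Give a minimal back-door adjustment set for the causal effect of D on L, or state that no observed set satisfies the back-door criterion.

desc(D)\{D}={K,L,Q,R}; candidates ⊆ {J}.
D↔L: latent back-door arc(s) into D.
size 0: {}; under {} D still reaches {L} ∋ L.
size 1: {J}; under {J} D still reaches {L} ∋ L.
D↔L cannot be blocked by any observed set — no back-door set.

D→L: no observed back-door set.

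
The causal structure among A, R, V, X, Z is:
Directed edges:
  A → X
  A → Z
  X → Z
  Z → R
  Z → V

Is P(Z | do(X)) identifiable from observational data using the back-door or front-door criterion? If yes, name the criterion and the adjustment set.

desc(X)\{X}={R,V,Z}; candidates ⊆ {A}.
size 0: {}; under {} X still reaches {A,R,V,Z} ∋ Z.
{A}: X⊥Z given {A} in G with X→· removed — back-door holds.
P(Z|do(X)) = Σ_{A} P(Z|X,A)·P(A).

P(Z|do(X)): backdoor, adjust for {A}.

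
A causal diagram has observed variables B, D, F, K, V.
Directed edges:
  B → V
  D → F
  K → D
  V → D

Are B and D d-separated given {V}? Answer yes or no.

Bayes-Ball from B | {V} reaches ∅.
D ∉ reach(B|{V}) ⇒ B ⊥ D | {V}.

Yes — B ⊥ D | {V}.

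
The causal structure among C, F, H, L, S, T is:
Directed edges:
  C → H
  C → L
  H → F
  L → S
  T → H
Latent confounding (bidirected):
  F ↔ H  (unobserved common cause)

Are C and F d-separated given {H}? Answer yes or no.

No — C and F are d-connected given {H}.

Bayes-Ball from C | {H} reaches {F,L,S,T}.
F ∈ reach(C|{H}) ⇒ C ⊥̸ F | {H}.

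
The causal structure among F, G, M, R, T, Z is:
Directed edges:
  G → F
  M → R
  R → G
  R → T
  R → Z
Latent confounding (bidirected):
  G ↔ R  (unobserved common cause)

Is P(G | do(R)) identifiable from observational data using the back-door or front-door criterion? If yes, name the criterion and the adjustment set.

P(G|do(R)): not identifiable (no BD/FD set).

desc(R)\{R}={F,G,T,Z}; candidates ⊆ {M}.
R↔G: latent back-door arc(s) into R.
size 0: {}; under {} R still reaches {F,G,M} ∋ G.
size 1: {M}; under {M} R still reaches {F,G} ∋ G.
R↔G cannot be blocked by any observed set — no back-door set.
No mediator lies on a directed R→…→G path.
Neither criterion identifies P(G|do(R)) in this graph.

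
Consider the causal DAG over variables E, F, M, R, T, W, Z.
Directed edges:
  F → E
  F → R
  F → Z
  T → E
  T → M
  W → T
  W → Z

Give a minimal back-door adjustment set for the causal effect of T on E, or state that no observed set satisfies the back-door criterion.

desc(T)\{T}={E,M}; candidates ⊆ {F,R,W,Z}.
∅: T⊥E given ∅ in G with T→· removed — back-door holds.

T→E: minimal back-door set ∅.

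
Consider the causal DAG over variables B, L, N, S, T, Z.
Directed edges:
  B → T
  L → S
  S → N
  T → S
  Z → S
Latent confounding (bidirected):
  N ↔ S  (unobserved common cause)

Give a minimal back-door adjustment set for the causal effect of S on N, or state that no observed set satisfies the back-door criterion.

S→N: no observed back-door set.

desc(S)\{S}={N}; candidates ⊆ {B,L,T,Z}.
S↔N: latent back-door arc(s) into S.
size 0: {}; under {} S still reaches {B,L,N,T,Z} ∋ N.
size 1: {B}, {L}, {T} …(+1); under {B} S still reaches {L,N,T,Z} ∋ N.
size 2: {B,L}, {B,T}, {B,Z} …(+3); under {B,L} S still reaches {N,T,Z} ∋ N.
S↔N cannot be blocked by any observed set — no back-door set.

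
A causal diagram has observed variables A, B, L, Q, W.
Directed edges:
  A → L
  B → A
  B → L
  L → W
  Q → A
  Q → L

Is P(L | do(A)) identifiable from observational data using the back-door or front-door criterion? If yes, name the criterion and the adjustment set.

P(L|do(A)): backdoor, adjust for {B, Q}.

desc(A)\{A}={L,W}; candidates ⊆ {B,Q}.
size 0: {}; under {} A still reaches {B,L,Q,W} ∋ L.
size 1: {B}, {Q}; under {B} A still reaches {L,Q,W} ∋ L.
{B,Q}: A⊥L given {B,Q} in G with A→· removed — back-door holds.
P(L|do(A)) = Σ_{B,Q} P(L|A,B,Q)·P(B,Q).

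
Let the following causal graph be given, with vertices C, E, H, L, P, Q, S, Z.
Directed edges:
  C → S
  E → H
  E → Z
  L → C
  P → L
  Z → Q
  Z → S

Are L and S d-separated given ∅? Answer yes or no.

No — L and S are d-connected given ∅.

Bayes-Ball from L | ∅ reaches {C,P,S}.
S ∈ reach(L|∅) ⇒ L ⊥̸ S | ∅.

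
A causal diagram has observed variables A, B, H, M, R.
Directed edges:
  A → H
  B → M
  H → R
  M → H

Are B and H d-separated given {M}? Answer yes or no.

Yes — B ⊥ H | {M}.

Bayes-Ball from B | {M} reaches ∅.
H ∉ reach(B|{M}) ⇒ B ⊥ H | {M}.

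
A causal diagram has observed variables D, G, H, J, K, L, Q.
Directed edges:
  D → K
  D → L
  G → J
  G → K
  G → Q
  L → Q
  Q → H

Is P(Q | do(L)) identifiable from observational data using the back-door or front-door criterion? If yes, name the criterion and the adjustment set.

desc(L)\{L}={H,Q}; candidates ⊆ {D,G,J,K}.
∅: L⊥Q given ∅ in G with L→· removed — back-door holds.
P(Q|do(L)) = P(Q|L) — no adjustment needed.

P(Q|do(L)): backdoor, adjust for ∅.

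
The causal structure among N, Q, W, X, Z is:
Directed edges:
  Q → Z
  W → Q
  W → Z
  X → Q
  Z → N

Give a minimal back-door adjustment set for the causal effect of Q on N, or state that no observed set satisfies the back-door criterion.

Q→N: minimal back-door set {W}.

desc(Q)\{Q}={N,Z}; candidates ⊆ {W,X}.
size 0: {}; under {} Q still reaches {N,W,X,Z} ∋ N.
{W}: Q⊥N given {W} in G with Q→· removed — back-door holds.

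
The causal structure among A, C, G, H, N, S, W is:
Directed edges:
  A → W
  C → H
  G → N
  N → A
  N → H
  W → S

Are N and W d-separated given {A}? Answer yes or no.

Yes — N ⊥ W | {A}.

Bayes-Ball from N | {A} reaches {G,H}.
W ∉ reach(N|{A}) ⇒ N ⊥ W | {A}.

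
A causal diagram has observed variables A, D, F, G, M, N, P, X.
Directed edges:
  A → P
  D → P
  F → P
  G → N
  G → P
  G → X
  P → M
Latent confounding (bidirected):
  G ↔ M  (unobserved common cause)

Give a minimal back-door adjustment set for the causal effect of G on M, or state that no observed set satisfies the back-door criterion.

G→M: no observed back-door set.

desc(G)\{G}={M,N,P,X}; candidates ⊆ {A,D,F}.
G↔M: latent back-door arc(s) into G.
size 0: {}; under {} G still reaches {M} ∋ M.
size 1: {A}, {D}, {F}; under {A} G still reaches {M} ∋ M.
size 2: {A,D}, {A,F}, {D,F}; under {A,D} G still reaches {M} ∋ M.
G↔M cannot be blocked by any observed set — no back-door set.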